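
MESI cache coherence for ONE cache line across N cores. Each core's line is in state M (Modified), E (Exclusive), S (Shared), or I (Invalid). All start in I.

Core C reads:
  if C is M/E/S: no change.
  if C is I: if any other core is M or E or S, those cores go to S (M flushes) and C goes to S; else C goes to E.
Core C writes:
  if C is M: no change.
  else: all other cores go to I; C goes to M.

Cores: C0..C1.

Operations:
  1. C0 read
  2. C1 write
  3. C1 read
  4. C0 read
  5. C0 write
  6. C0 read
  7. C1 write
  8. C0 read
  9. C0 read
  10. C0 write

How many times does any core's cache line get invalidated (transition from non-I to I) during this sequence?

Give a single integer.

Answer: 4

Derivation:
Op 1: C0 read [C0 read from I: no other sharers -> C0=E (exclusive)] -> [E,I] (invalidations this op: 0; running total: 0)
Op 2: C1 write [C1 write: invalidate ['C0=E'] -> C1=M] -> [I,M] (invalidations this op: 1; running total: 1)
Op 3: C1 read [C1 read: already in M, no change] -> [I,M] (invalidations this op: 0; running total: 1)
Op 4: C0 read [C0 read from I: others=['C1=M'] -> C0=S, others downsized to S] -> [S,S] (invalidations this op: 0; running total: 1)
Op 5: C0 write [C0 write: invalidate ['C1=S'] -> C0=M] -> [M,I] (invalidations this op: 1; running total: 2)
Op 6: C0 read [C0 read: already in M, no change] -> [M,I] (invalidations this op: 0; running total: 2)
Op 7: C1 write [C1 write: invalidate ['C0=M'] -> C1=M] -> [I,M] (invalidations this op: 1; running total: 3)
Op 8: C0 read [C0 read from I: others=['C1=M'] -> C0=S, others downsized to S] -> [S,S] (invalidations this op: 0; running total: 3)
Op 9: C0 read [C0 read: already in S, no change] -> [S,S] (invalidations this op: 0; running total: 3)
Op 10: C0 write [C0 write: invalidate ['C1=S'] -> C0=M] -> [M,I] (invalidations this op: 1; running total: 4)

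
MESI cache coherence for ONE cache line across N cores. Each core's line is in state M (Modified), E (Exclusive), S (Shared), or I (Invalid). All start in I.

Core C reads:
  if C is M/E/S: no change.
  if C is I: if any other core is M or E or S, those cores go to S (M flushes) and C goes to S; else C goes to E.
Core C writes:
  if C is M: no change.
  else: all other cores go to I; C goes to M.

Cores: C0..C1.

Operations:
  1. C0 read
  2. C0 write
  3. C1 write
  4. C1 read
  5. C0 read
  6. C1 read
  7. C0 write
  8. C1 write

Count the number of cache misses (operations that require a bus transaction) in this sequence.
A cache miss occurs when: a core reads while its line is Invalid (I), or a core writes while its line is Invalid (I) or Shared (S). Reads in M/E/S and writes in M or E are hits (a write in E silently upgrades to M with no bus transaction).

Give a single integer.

Answer: 5

Derivation:
Op 1: C0 read [C0 read from I: no other sharers -> C0=E (exclusive)] -> [E,I] [MISS #1: read from I]
Op 2: C0 write [C0 write: invalidate none -> C0=M] -> [M,I] [hit: write from E is a silent E->M upgrade, no bus transaction]
Op 3: C1 write [C1 write: invalidate ['C0=M'] -> C1=M] -> [I,M] [MISS #2: write from I]
Op 4: C1 read [C1 read: already in M, no change] -> [I,M] [hit: read from M]
Op 5: C0 read [C0 read from I: others=['C1=M'] -> C0=S, others downsized to S] -> [S,S] [MISS #3: read from I]
Op 6: C1 read [C1 read: already in S, no change] -> [S,S] [hit: read from S]
Op 7: C0 write [C0 write: invalidate ['C1=S'] -> C0=M] -> [M,I] [MISS #4: write from S]
Op 8: C1 write [C1 write: invalidate ['C0=M'] -> C1=M] -> [I,M] [MISS #5: write from I]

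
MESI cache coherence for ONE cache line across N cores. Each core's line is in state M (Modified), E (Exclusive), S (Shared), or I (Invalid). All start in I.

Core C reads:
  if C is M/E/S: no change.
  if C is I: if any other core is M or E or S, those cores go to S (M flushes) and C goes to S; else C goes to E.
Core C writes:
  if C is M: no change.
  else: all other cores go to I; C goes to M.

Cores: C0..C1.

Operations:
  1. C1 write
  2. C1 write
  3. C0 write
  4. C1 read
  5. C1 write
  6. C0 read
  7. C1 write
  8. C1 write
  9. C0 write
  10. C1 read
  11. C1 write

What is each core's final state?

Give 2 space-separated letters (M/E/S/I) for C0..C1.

Answer: I M

Derivation:
Op 1: C1 write [C1 write: invalidate none -> C1=M] -> [I,M]
Op 2: C1 write [C1 write: already M (modified), no change] -> [I,M]
Op 3: C0 write [C0 write: invalidate ['C1=M'] -> C0=M] -> [M,I]
Op 4: C1 read [C1 read from I: others=['C0=M'] -> C1=S, others downsized to S] -> [S,S]
Op 5: C1 write [C1 write: invalidate ['C0=S'] -> C1=M] -> [I,M]
Op 6: C0 read [C0 read from I: others=['C1=M'] -> C0=S, others downsized to S] -> [S,S]
Op 7: C1 write [C1 write: invalidate ['C0=S'] -> C1=M] -> [I,M]
Op 8: C1 write [C1 write: already M (modified), no change] -> [I,M]
Op 9: C0 write [C0 write: invalidate ['C1=M'] -> C0=M] -> [M,I]
Op 10: C1 read [C1 read from I: others=['C0=M'] -> C1=S, others downsized to S] -> [S,S]
Op 11: C1 write [C1 write: invalidate ['C0=S'] -> C1=M] -> [I,M]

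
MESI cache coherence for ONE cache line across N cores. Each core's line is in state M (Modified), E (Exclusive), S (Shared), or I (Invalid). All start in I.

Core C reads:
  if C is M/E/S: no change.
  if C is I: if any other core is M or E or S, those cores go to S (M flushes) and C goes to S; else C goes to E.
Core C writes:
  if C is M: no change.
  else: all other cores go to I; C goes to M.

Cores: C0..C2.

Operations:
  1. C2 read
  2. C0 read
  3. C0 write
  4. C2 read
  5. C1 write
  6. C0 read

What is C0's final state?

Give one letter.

Answer: S

Derivation:
Op 1: C2 read [C2 read from I: no other sharers -> C2=E (exclusive)] -> [I,I,E]
Op 2: C0 read [C0 read from I: others=['C2=E'] -> C0=S, others downsized to S] -> [S,I,S]
Op 3: C0 write [C0 write: invalidate ['C2=S'] -> C0=M] -> [M,I,I]
Op 4: C2 read [C2 read from I: others=['C0=M'] -> C2=S, others downsized to S] -> [S,I,S]
Op 5: C1 write [C1 write: invalidate ['C0=S', 'C2=S'] -> C1=M] -> [I,M,I]
Op 6: C0 read [C0 read from I: others=['C1=M'] -> C0=S, others downsized to S] -> [S,S,I]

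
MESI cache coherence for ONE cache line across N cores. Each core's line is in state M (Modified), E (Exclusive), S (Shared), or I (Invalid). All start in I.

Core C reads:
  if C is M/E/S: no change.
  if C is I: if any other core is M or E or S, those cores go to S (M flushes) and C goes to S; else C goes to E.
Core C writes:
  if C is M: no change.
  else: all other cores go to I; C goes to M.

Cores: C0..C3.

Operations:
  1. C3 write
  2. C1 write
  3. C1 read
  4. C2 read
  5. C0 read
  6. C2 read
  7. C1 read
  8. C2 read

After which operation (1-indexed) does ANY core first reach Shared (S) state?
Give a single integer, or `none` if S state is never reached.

Answer: 4

Derivation:
Op 1: C3 write [C3 write: invalidate none -> C3=M] -> [I,I,I,M]
Op 2: C1 write [C1 write: invalidate ['C3=M'] -> C1=M] -> [I,M,I,I]
Op 3: C1 read [C1 read: already in M, no change] -> [I,M,I,I]
Op 4: C2 read [C2 read from I: others=['C1=M'] -> C2=S, others downsized to S] -> [I,S,S,I]
  -> First S state at op 4; remaining ops need not be traced.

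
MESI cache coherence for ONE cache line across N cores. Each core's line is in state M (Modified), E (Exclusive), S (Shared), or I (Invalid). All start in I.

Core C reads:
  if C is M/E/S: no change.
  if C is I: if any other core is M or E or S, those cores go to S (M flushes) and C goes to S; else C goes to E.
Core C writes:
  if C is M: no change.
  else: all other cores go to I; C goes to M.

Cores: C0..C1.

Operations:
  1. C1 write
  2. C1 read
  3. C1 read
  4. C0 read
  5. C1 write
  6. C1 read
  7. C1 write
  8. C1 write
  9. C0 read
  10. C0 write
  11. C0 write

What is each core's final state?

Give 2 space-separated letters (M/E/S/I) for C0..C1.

Op 1: C1 write [C1 write: invalidate none -> C1=M] -> [I,M]
Op 2: C1 read [C1 read: already in M, no change] -> [I,M]
Op 3: C1 read [C1 read: already in M, no change] -> [I,M]
Op 4: C0 read [C0 read from I: others=['C1=M'] -> C0=S, others downsized to S] -> [S,S]
Op 5: C1 write [C1 write: invalidate ['C0=S'] -> C1=M] -> [I,M]
Op 6: C1 read [C1 read: already in M, no change] -> [I,M]
Op 7: C1 write [C1 write: already M (modified), no change] -> [I,M]
Op 8: C1 write [C1 write: already M (modified), no change] -> [I,M]
Op 9: C0 read [C0 read from I: others=['C1=M'] -> C0=S, others downsized to S] -> [S,S]
Op 10: C0 write [C0 write: invalidate ['C1=S'] -> C0=M] -> [M,I]
Op 11: C0 write [C0 write: already M (modified), no change] -> [M,I]

Answer: M I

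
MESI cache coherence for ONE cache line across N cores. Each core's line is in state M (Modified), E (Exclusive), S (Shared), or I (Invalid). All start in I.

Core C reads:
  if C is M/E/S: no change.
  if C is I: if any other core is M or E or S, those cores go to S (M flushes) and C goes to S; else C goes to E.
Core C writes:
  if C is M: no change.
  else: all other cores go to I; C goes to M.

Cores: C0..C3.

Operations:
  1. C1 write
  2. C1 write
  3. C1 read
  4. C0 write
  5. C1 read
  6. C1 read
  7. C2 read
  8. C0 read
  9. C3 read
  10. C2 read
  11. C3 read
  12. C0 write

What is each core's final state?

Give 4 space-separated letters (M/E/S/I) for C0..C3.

Op 1: C1 write [C1 write: invalidate none -> C1=M] -> [I,M,I,I]
Op 2: C1 write [C1 write: already M (modified), no change] -> [I,M,I,I]
Op 3: C1 read [C1 read: already in M, no change] -> [I,M,I,I]
Op 4: C0 write [C0 write: invalidate ['C1=M'] -> C0=M] -> [M,I,I,I]
Op 5: C1 read [C1 read from I: others=['C0=M'] -> C1=S, others downsized to S] -> [S,S,I,I]
Op 6: C1 read [C1 read: already in S, no change] -> [S,S,I,I]
Op 7: C2 read [C2 read from I: others=['C0=S', 'C1=S'] -> C2=S, others downsized to S] -> [S,S,S,I]
Op 8: C0 read [C0 read: already in S, no change] -> [S,S,S,I]
Op 9: C3 read [C3 read from I: others=['C0=S', 'C1=S', 'C2=S'] -> C3=S, others downsized to S] -> [S,S,S,S]
Op 10: C2 read [C2 read: already in S, no change] -> [S,S,S,S]
Op 11: C3 read [C3 read: already in S, no change] -> [S,S,S,S]
Op 12: C0 write [C0 write: invalidate ['C1=S', 'C2=S', 'C3=S'] -> C0=M] -> [M,I,I,I]

Answer: M I I I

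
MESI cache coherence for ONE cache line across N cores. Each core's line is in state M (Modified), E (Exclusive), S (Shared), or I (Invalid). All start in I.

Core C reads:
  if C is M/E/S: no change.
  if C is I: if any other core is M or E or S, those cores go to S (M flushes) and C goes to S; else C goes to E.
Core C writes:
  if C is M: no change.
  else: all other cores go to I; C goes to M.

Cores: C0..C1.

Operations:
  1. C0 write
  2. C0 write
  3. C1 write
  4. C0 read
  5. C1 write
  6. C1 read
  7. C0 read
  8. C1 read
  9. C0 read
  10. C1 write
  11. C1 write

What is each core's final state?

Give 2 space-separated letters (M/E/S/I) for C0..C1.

Answer: I M

Derivation:
Op 1: C0 write [C0 write: invalidate none -> C0=M] -> [M,I]
Op 2: C0 write [C0 write: already M (modified), no change] -> [M,I]
Op 3: C1 write [C1 write: invalidate ['C0=M'] -> C1=M] -> [I,M]
Op 4: C0 read [C0 read from I: others=['C1=M'] -> C0=S, others downsized to S] -> [S,S]
Op 5: C1 write [C1 write: invalidate ['C0=S'] -> C1=M] -> [I,M]
Op 6: C1 read [C1 read: already in M, no change] -> [I,M]
Op 7: C0 read [C0 read from I: others=['C1=M'] -> C0=S, others downsized to S] -> [S,S]
Op 8: C1 read [C1 read: already in S, no change] -> [S,S]
Op 9: C0 read [C0 read: already in S, no change] -> [S,S]
Op 10: C1 write [C1 write: invalidate ['C0=S'] -> C1=M] -> [I,M]
Op 11: C1 write [C1 write: already M (modified), no change] -> [I,M]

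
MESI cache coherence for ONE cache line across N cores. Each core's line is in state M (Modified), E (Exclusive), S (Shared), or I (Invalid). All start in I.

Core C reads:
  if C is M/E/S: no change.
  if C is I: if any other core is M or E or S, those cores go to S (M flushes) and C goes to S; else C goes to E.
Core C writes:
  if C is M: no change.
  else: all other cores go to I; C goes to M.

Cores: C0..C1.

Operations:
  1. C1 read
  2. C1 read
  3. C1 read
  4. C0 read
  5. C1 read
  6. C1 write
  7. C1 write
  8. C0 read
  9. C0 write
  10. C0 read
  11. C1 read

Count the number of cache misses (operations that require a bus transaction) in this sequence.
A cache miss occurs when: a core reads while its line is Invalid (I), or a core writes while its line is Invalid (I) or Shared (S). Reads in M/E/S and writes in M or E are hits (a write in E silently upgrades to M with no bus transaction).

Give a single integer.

Answer: 6

Derivation:
Op 1: C1 read [C1 read from I: no other sharers -> C1=E (exclusive)] -> [I,E] [MISS #1: read from I]
Op 2: C1 read [C1 read: already in E, no change] -> [I,E] [hit: read from E]
Op 3: C1 read [C1 read: already in E, no change] -> [I,E] [hit: read from E]
Op 4: C0 read [C0 read from I: others=['C1=E'] -> C0=S, others downsized to S] -> [S,S] [MISS #2: read from I]
Op 5: C1 read [C1 read: already in S, no change] -> [S,S] [hit: read from S]
Op 6: C1 write [C1 write: invalidate ['C0=S'] -> C1=M] -> [I,M] [MISS #3: write from S]
Op 7: C1 write [C1 write: already M (modified), no change] -> [I,M] [hit: write from M]
Op 8: C0 read [C0 read from I: others=['C1=M'] -> C0=S, others downsized to S] -> [S,S] [MISS #4: read from I]
Op 9: C0 write [C0 write: invalidate ['C1=S'] -> C0=M] -> [M,I] [MISS #5: write from S]
Op 10: C0 read [C0 read: already in M, no change] -> [M,I] [hit: read from M]
Op 11: C1 read [C1 read from I: others=['C0=M'] -> C1=S, others downsized to S] -> [S,S] [MISS #6: read from I]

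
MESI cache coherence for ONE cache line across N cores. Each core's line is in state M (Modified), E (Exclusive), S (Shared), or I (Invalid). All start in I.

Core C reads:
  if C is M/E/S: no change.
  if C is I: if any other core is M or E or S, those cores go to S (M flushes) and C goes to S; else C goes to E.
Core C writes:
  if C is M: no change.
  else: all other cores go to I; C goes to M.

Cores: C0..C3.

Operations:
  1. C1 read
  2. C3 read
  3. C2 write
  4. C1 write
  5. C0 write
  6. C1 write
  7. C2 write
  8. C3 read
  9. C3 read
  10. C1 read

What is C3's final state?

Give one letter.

Op 1: C1 read [C1 read from I: no other sharers -> C1=E (exclusive)] -> [I,E,I,I]
Op 2: C3 read [C3 read from I: others=['C1=E'] -> C3=S, others downsized to S] -> [I,S,I,S]
Op 3: C2 write [C2 write: invalidate ['C1=S', 'C3=S'] -> C2=M] -> [I,I,M,I]
Op 4: C1 write [C1 write: invalidate ['C2=M'] -> C1=M] -> [I,M,I,I]
Op 5: C0 write [C0 write: invalidate ['C1=M'] -> C0=M] -> [M,I,I,I]
Op 6: C1 write [C1 write: invalidate ['C0=M'] -> C1=M] -> [I,M,I,I]
Op 7: C2 write [C2 write: invalidate ['C1=M'] -> C2=M] -> [I,I,M,I]
Op 8: C3 read [C3 read from I: others=['C2=M'] -> C3=S, others downsized to S] -> [I,I,S,S]
Op 9: C3 read [C3 read: already in S, no change] -> [I,I,S,S]
Op 10: C1 read [C1 read from I: others=['C2=S', 'C3=S'] -> C1=S, others downsized to S] -> [I,S,S,S]

Answer: S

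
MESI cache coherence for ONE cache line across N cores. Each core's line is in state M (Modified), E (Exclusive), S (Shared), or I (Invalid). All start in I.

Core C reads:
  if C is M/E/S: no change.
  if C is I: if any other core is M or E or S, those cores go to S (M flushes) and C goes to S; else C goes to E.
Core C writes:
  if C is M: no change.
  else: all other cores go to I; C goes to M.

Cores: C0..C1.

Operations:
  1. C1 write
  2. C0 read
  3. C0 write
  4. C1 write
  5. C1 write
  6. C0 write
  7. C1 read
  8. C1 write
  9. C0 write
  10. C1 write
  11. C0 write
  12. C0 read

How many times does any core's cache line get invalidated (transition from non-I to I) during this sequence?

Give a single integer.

Answer: 7

Derivation:
Op 1: C1 write [C1 write: invalidate none -> C1=M] -> [I,M] (invalidations this op: 0; running total: 0)
Op 2: C0 read [C0 read from I: others=['C1=M'] -> C0=S, others downsized to S] -> [S,S] (invalidations this op: 0; running total: 0)
Op 3: C0 write [C0 write: invalidate ['C1=S'] -> C0=M] -> [M,I] (invalidations this op: 1; running total: 1)
Op 4: C1 write [C1 write: invalidate ['C0=M'] -> C1=M] -> [I,M] (invalidations this op: 1; running total: 2)
Op 5: C1 write [C1 write: already M (modified), no change] -> [I,M] (invalidations this op: 0; running total: 2)
Op 6: C0 write [C0 write: invalidate ['C1=M'] -> C0=M] -> [M,I] (invalidations this op: 1; running total: 3)
Op 7: C1 read [C1 read from I: others=['C0=M'] -> C1=S, others downsized to S] -> [S,S] (invalidations this op: 0; running total: 3)
Op 8: C1 write [C1 write: invalidate ['C0=S'] -> C1=M] -> [I,M] (invalidations this op: 1; running total: 4)
Op 9: C0 write [C0 write: invalidate ['C1=M'] -> C0=M] -> [M,I] (invalidations this op: 1; running total: 5)
Op 10: C1 write [C1 write: invalidate ['C0=M'] -> C1=M] -> [I,M] (invalidations this op: 1; running total: 6)
Op 11: C0 write [C0 write: invalidate ['C1=M'] -> C0=M] -> [M,I] (invalidations this op: 1; running total: 7)
Op 12: C0 read [C0 read: already in M, no change] -> [M,I] (invalidations this op: 0; running total: 7)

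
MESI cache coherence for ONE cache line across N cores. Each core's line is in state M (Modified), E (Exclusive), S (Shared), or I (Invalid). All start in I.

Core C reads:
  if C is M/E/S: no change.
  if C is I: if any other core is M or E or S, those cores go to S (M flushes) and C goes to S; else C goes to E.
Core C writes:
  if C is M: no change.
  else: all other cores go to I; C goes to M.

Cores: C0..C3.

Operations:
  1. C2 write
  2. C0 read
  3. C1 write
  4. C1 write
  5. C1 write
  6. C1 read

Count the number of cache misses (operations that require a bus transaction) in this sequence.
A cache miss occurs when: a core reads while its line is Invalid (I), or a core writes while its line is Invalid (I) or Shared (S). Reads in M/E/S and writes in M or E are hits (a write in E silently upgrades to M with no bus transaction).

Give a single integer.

Answer: 3

Derivation:
Op 1: C2 write [C2 write: invalidate none -> C2=M] -> [I,I,M,I] [MISS #1: write from I]
Op 2: C0 read [C0 read from I: others=['C2=M'] -> C0=S, others downsized to S] -> [S,I,S,I] [MISS #2: read from I]
Op 3: C1 write [C1 write: invalidate ['C0=S', 'C2=S'] -> C1=M] -> [I,M,I,I] [MISS #3: write from I]
Op 4: C1 write [C1 write: already M (modified), no change] -> [I,M,I,I] [hit: write from M]
Op 5: C1 write [C1 write: already M (modified), no change] -> [I,M,I,I] [hit: write from M]
Op 6: C1 read [C1 read: already in M, no change] -> [I,M,I,I] [hit: read from M]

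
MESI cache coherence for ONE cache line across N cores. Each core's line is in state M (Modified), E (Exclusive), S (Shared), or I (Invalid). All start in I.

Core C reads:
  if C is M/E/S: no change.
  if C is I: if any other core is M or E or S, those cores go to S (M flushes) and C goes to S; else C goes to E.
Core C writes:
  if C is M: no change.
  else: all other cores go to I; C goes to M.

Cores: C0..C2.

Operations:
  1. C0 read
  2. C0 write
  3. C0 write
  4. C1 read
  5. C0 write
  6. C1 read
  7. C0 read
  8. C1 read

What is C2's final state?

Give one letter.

Op 1: C0 read [C0 read from I: no other sharers -> C0=E (exclusive)] -> [E,I,I]
Op 2: C0 write [C0 write: invalidate none -> C0=M] -> [M,I,I]
Op 3: C0 write [C0 write: already M (modified), no change] -> [M,I,I]
Op 4: C1 read [C1 read from I: others=['C0=M'] -> C1=S, others downsized to S] -> [S,S,I]
Op 5: C0 write [C0 write: invalidate ['C1=S'] -> C0=M] -> [M,I,I]
Op 6: C1 read [C1 read from I: others=['C0=M'] -> C1=S, others downsized to S] -> [S,S,I]
Op 7: C0 read [C0 read: already in S, no change] -> [S,S,I]
Op 8: C1 read [C1 read: already in S, no change] -> [S,S,I]

Answer: I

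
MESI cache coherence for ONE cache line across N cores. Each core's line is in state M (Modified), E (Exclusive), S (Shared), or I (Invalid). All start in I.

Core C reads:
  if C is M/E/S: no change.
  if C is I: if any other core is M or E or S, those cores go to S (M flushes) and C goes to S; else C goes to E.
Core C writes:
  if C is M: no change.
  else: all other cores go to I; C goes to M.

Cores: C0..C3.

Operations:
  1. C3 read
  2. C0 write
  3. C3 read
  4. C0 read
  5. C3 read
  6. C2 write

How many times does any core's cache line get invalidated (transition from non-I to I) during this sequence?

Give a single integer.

Answer: 3

Derivation:
Op 1: C3 read [C3 read from I: no other sharers -> C3=E (exclusive)] -> [I,I,I,E] (invalidations this op: 0; running total: 0)
Op 2: C0 write [C0 write: invalidate ['C3=E'] -> C0=M] -> [M,I,I,I] (invalidations this op: 1; running total: 1)
Op 3: C3 read [C3 read from I: others=['C0=M'] -> C3=S, others downsized to S] -> [S,I,I,S] (invalidations this op: 0; running total: 1)
Op 4: C0 read [C0 read: already in S, no change] -> [S,I,I,S] (invalidations this op: 0; running total: 1)
Op 5: C3 read [C3 read: already in S, no change] -> [S,I,I,S] (invalidations this op: 0; running total: 1)
Op 6: C2 write [C2 write: invalidate ['C0=S', 'C3=S'] -> C2=M] -> [I,I,M,I] (invalidations this op: 2; running total: 3)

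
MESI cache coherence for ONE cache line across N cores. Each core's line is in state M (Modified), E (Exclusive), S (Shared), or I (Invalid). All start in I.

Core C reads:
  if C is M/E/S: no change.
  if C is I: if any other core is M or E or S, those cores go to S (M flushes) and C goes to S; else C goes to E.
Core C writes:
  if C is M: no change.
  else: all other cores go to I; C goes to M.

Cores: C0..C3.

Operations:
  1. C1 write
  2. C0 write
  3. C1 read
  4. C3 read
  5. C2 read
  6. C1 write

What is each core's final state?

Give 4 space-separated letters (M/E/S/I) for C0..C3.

Op 1: C1 write [C1 write: invalidate none -> C1=M] -> [I,M,I,I]
Op 2: C0 write [C0 write: invalidate ['C1=M'] -> C0=M] -> [M,I,I,I]
Op 3: C1 read [C1 read from I: others=['C0=M'] -> C1=S, others downsized to S] -> [S,S,I,I]
Op 4: C3 read [C3 read from I: others=['C0=S', 'C1=S'] -> C3=S, others downsized to S] -> [S,S,I,S]
Op 5: C2 read [C2 read from I: others=['C0=S', 'C1=S', 'C3=S'] -> C2=S, others downsized to S] -> [S,S,S,S]
Op 6: C1 write [C1 write: invalidate ['C0=S', 'C2=S', 'C3=S'] -> C1=M] -> [I,M,I,I]

Answer: I M I I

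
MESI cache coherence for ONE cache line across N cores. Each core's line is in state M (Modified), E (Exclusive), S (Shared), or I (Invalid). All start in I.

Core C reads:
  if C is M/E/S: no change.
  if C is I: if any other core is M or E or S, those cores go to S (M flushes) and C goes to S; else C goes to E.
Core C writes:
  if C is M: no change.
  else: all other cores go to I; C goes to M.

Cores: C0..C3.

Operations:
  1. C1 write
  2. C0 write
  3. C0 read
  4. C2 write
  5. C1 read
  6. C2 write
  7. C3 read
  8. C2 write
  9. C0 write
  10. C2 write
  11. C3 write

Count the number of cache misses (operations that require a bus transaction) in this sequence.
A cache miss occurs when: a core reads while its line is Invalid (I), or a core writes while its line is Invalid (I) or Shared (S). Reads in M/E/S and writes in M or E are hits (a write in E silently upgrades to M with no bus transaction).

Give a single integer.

Op 1: C1 write [C1 write: invalidate none -> C1=M] -> [I,M,I,I] [MISS #1: write from I]
Op 2: C0 write [C0 write: invalidate ['C1=M'] -> C0=M] -> [M,I,I,I] [MISS #2: write from I]
Op 3: C0 read [C0 read: already in M, no change] -> [M,I,I,I] [hit: read from M]
Op 4: C2 write [C2 write: invalidate ['C0=M'] -> C2=M] -> [I,I,M,I] [MISS #3: write from I]
Op 5: C1 read [C1 read from I: others=['C2=M'] -> C1=S, others downsized to S] -> [I,S,S,I] [MISS #4: read from I]
Op 6: C2 write [C2 write: invalidate ['C1=S'] -> C2=M] -> [I,I,M,I] [MISS #5: write from S]
Op 7: C3 read [C3 read from I: others=['C2=M'] -> C3=S, others downsized to S] -> [I,I,S,S] [MISS #6: read from I]
Op 8: C2 write [C2 write: invalidate ['C3=S'] -> C2=M] -> [I,I,M,I] [MISS #7: write from S]
Op 9: C0 write [C0 write: invalidate ['C2=M'] -> C0=M] -> [M,I,I,I] [MISS #8: write from I]
Op 10: C2 write [C2 write: invalidate ['C0=M'] -> C2=M] -> [I,I,M,I] [MISS #9: write from I]
Op 11: C3 write [C3 write: invalidate ['C2=M'] -> C3=M] -> [I,I,I,M] [MISS #10: write from I]

Answer: 10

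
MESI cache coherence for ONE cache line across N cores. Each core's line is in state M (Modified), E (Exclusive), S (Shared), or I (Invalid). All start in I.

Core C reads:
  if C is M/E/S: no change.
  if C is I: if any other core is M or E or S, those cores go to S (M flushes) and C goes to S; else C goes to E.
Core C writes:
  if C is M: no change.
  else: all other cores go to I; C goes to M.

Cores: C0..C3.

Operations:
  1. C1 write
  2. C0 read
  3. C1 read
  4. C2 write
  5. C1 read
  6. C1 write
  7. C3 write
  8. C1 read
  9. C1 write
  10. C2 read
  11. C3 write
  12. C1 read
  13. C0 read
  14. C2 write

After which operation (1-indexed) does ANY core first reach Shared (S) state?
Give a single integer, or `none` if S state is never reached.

Op 1: C1 write [C1 write: invalidate none -> C1=M] -> [I,M,I,I]
Op 2: C0 read [C0 read from I: others=['C1=M'] -> C0=S, others downsized to S] -> [S,S,I,I]
  -> First S state at op 2; remaining ops need not be traced.

Answer: 2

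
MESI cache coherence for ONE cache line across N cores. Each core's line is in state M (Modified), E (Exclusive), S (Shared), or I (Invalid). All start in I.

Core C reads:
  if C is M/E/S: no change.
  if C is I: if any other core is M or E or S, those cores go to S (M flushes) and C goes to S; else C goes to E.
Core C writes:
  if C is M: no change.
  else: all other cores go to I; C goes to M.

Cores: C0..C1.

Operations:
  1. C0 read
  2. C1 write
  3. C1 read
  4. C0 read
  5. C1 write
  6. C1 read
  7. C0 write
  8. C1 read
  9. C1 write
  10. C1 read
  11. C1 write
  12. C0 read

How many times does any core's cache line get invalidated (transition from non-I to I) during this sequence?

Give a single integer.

Answer: 4

Derivation:
Op 1: C0 read [C0 read from I: no other sharers -> C0=E (exclusive)] -> [E,I] (invalidations this op: 0; running total: 0)
Op 2: C1 write [C1 write: invalidate ['C0=E'] -> C1=M] -> [I,M] (invalidations this op: 1; running total: 1)
Op 3: C1 read [C1 read: already in M, no change] -> [I,M] (invalidations this op: 0; running total: 1)
Op 4: C0 read [C0 read from I: others=['C1=M'] -> C0=S, others downsized to S] -> [S,S] (invalidations this op: 0; running total: 1)
Op 5: C1 write [C1 write: invalidate ['C0=S'] -> C1=M] -> [I,M] (invalidations this op: 1; running total: 2)
Op 6: C1 read [C1 read: already in M, no change] -> [I,M] (invalidations this op: 0; running total: 2)
Op 7: C0 write [C0 write: invalidate ['C1=M'] -> C0=M] -> [M,I] (invalidations this op: 1; running total: 3)
Op 8: C1 read [C1 read from I: others=['C0=M'] -> C1=S, others downsized to S] -> [S,S] (invalidations this op: 0; running total: 3)
Op 9: C1 write [C1 write: invalidate ['C0=S'] -> C1=M] -> [I,M] (invalidations this op: 1; running total: 4)
Op 10: C1 read [C1 read: already in M, no change] -> [I,M] (invalidations this op: 0; running total: 4)
Op 11: C1 write [C1 write: already M (modified), no change] -> [I,M] (invalidations this op: 0; running total: 4)
Op 12: C0 read [C0 read from I: others=['C1=M'] -> C0=S, others downsized to S] -> [S,S] (invalidations this op: 0; running total: 4)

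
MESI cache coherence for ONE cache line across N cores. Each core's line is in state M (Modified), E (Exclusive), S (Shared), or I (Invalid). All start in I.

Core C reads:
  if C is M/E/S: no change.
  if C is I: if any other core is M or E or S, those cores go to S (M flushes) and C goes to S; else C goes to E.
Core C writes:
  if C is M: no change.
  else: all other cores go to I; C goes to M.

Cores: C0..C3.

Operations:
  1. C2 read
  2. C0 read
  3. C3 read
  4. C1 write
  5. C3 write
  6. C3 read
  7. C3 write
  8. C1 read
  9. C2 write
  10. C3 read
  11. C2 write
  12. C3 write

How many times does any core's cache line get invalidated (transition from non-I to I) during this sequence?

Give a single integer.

Answer: 8

Derivation:
Op 1: C2 read [C2 read from I: no other sharers -> C2=E (exclusive)] -> [I,I,E,I] (invalidations this op: 0; running total: 0)
Op 2: C0 read [C0 read from I: others=['C2=E'] -> C0=S, others downsized to S] -> [S,I,S,I] (invalidations this op: 0; running total: 0)
Op 3: C3 read [C3 read from I: others=['C0=S', 'C2=S'] -> C3=S, others downsized to S] -> [S,I,S,S] (invalidations this op: 0; running total: 0)
Op 4: C1 write [C1 write: invalidate ['C0=S', 'C2=S', 'C3=S'] -> C1=M] -> [I,M,I,I] (invalidations this op: 3; running total: 3)
Op 5: C3 write [C3 write: invalidate ['C1=M'] -> C3=M] -> [I,I,I,M] (invalidations this op: 1; running total: 4)
Op 6: C3 read [C3 read: already in M, no change] -> [I,I,I,M] (invalidations this op: 0; running total: 4)
Op 7: C3 write [C3 write: already M (modified), no change] -> [I,I,I,M] (invalidations this op: 0; running total: 4)
Op 8: C1 read [C1 read from I: others=['C3=M'] -> C1=S, others downsized to S] -> [I,S,I,S] (invalidations this op: 0; running total: 4)
Op 9: C2 write [C2 write: invalidate ['C1=S', 'C3=S'] -> C2=M] -> [I,I,M,I] (invalidations this op: 2; running total: 6)
Op 10: C3 read [C3 read from I: others=['C2=M'] -> C3=S, others downsized to S] -> [I,I,S,S] (invalidations this op: 0; running total: 6)
Op 11: C2 write [C2 write: invalidate ['C3=S'] -> C2=M] -> [I,I,M,I] (invalidations this op: 1; running total: 7)
Op 12: C3 write [C3 write: invalidate ['C2=M'] -> C3=M] -> [I,I,I,M] (invalidations this op: 1; running total: 8)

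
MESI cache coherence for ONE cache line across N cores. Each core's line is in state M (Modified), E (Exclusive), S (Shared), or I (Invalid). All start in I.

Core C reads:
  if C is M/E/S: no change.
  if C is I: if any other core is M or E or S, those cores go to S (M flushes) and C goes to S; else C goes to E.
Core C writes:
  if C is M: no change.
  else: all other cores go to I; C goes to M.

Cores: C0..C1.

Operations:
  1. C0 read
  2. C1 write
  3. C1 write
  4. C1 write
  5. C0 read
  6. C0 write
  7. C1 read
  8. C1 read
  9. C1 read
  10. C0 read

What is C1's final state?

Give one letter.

Op 1: C0 read [C0 read from I: no other sharers -> C0=E (exclusive)] -> [E,I]
Op 2: C1 write [C1 write: invalidate ['C0=E'] -> C1=M] -> [I,M]
Op 3: C1 write [C1 write: already M (modified), no change] -> [I,M]
Op 4: C1 write [C1 write: already M (modified), no change] -> [I,M]
Op 5: C0 read [C0 read from I: others=['C1=M'] -> C0=S, others downsized to S] -> [S,S]
Op 6: C0 write [C0 write: invalidate ['C1=S'] -> C0=M] -> [M,I]
Op 7: C1 read [C1 read from I: others=['C0=M'] -> C1=S, others downsized to S] -> [S,S]
Op 8: C1 read [C1 read: already in S, no change] -> [S,S]
Op 9: C1 read [C1 read: already in S, no change] -> [S,S]
Op 10: C0 read [C0 read: already in S, no change] -> [S,S]

Answer: S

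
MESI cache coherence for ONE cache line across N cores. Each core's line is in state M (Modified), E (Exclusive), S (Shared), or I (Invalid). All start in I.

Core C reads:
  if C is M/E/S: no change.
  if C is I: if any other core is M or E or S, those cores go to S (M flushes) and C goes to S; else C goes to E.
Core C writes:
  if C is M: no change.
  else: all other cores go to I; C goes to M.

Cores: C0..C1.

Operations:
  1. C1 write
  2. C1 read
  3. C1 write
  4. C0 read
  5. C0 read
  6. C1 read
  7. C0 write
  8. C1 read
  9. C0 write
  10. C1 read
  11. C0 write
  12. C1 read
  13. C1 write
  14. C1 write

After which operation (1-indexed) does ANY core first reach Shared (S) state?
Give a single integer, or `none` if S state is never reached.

Answer: 4

Derivation:
Op 1: C1 write [C1 write: invalidate none -> C1=M] -> [I,M]
Op 2: C1 read [C1 read: already in M, no change] -> [I,M]
Op 3: C1 write [C1 write: already M (modified), no change] -> [I,M]
Op 4: C0 read [C0 read from I: others=['C1=M'] -> C0=S, others downsized to S] -> [S,S]
  -> First S state at op 4; remaining ops need not be traced.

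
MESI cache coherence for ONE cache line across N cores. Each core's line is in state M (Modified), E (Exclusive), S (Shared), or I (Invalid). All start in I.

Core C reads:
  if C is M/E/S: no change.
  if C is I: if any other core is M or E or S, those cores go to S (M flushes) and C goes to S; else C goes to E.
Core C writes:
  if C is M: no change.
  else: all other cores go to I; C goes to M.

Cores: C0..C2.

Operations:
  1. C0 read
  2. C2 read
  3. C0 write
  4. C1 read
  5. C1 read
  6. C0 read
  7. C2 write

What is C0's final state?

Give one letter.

Answer: I

Derivation:
Op 1: C0 read [C0 read from I: no other sharers -> C0=E (exclusive)] -> [E,I,I]
Op 2: C2 read [C2 read from I: others=['C0=E'] -> C2=S, others downsized to S] -> [S,I,S]
Op 3: C0 write [C0 write: invalidate ['C2=S'] -> C0=M] -> [M,I,I]
Op 4: C1 read [C1 read from I: others=['C0=M'] -> C1=S, others downsized to S] -> [S,S,I]
Op 5: C1 read [C1 read: already in S, no change] -> [S,S,I]
Op 6: C0 read [C0 read: already in S, no change] -> [S,S,I]
Op 7: C2 write [C2 write: invalidate ['C0=S', 'C1=S'] -> C2=M] -> [I,I,M]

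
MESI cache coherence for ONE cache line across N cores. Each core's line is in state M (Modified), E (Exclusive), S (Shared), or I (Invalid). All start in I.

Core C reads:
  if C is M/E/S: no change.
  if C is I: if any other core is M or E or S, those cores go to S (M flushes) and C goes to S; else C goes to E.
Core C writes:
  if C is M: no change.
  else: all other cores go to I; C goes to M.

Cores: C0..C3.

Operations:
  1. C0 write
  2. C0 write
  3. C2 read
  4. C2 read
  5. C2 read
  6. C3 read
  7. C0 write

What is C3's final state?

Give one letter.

Answer: I

Derivation:
Op 1: C0 write [C0 write: invalidate none -> C0=M] -> [M,I,I,I]
Op 2: C0 write [C0 write: already M (modified), no change] -> [M,I,I,I]
Op 3: C2 read [C2 read from I: others=['C0=M'] -> C2=S, others downsized to S] -> [S,I,S,I]
Op 4: C2 read [C2 read: already in S, no change] -> [S,I,S,I]
Op 5: C2 read [C2 read: already in S, no change] -> [S,I,S,I]
Op 6: C3 read [C3 read from I: others=['C0=S', 'C2=S'] -> C3=S, others downsized to S] -> [S,I,S,S]
Op 7: C0 write [C0 write: invalidate ['C2=S', 'C3=S'] -> C0=M] -> [M,I,I,I]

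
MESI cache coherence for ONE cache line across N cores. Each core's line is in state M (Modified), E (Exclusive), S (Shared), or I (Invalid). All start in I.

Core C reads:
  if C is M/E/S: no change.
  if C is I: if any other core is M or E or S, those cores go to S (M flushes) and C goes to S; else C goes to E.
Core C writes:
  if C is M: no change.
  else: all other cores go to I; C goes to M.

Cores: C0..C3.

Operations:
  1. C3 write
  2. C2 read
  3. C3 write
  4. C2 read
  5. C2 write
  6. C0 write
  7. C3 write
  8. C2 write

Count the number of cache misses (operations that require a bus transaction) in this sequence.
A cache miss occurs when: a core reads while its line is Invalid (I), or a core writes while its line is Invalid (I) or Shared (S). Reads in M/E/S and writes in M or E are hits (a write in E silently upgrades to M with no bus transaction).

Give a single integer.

Op 1: C3 write [C3 write: invalidate none -> C3=M] -> [I,I,I,M] [MISS #1: write from I]
Op 2: C2 read [C2 read from I: others=['C3=M'] -> C2=S, others downsized to S] -> [I,I,S,S] [MISS #2: read from I]
Op 3: C3 write [C3 write: invalidate ['C2=S'] -> C3=M] -> [I,I,I,M] [MISS #3: write from S]
Op 4: C2 read [C2 read from I: others=['C3=M'] -> C2=S, others downsized to S] -> [I,I,S,S] [MISS #4: read from I]
Op 5: C2 write [C2 write: invalidate ['C3=S'] -> C2=M] -> [I,I,M,I] [MISS #5: write from S]
Op 6: C0 write [C0 write: invalidate ['C2=M'] -> C0=M] -> [M,I,I,I] [MISS #6: write from I]
Op 7: C3 write [C3 write: invalidate ['C0=M'] -> C3=M] -> [I,I,I,M] [MISS #7: write from I]
Op 8: C2 write [C2 write: invalidate ['C3=M'] -> C2=M] -> [I,I,M,I] [MISS #8: write from I]

Answer: 8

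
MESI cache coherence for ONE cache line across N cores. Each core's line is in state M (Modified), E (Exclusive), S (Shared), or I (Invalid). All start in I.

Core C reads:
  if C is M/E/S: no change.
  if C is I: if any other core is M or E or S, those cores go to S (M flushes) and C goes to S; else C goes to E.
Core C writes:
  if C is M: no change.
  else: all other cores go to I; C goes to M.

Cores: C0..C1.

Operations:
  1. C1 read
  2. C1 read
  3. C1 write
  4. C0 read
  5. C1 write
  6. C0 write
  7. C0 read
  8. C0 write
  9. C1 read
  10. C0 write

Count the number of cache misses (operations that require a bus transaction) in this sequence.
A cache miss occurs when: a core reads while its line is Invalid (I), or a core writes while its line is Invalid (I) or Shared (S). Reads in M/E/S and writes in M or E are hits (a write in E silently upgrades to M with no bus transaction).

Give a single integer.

Op 1: C1 read [C1 read from I: no other sharers -> C1=E (exclusive)] -> [I,E] [MISS #1: read from I]
Op 2: C1 read [C1 read: already in E, no change] -> [I,E] [hit: read from E]
Op 3: C1 write [C1 write: invalidate none -> C1=M] -> [I,M] [hit: write from E is a silent E->M upgrade, no bus transaction]
Op 4: C0 read [C0 read from I: others=['C1=M'] -> C0=S, others downsized to S] -> [S,S] [MISS #2: read from I]
Op 5: C1 write [C1 write: invalidate ['C0=S'] -> C1=M] -> [I,M] [MISS #3: write from S]
Op 6: C0 write [C0 write: invalidate ['C1=M'] -> C0=M] -> [M,I] [MISS #4: write from I]
Op 7: C0 read [C0 read: already in M, no change] -> [M,I] [hit: read from M]
Op 8: C0 write [C0 write: already M (modified), no change] -> [M,I] [hit: write from M]
Op 9: C1 read [C1 read from I: others=['C0=M'] -> C1=S, others downsized to S] -> [S,S] [MISS #5: read from I]
Op 10: C0 write [C0 write: invalidate ['C1=S'] -> C0=M] -> [M,I] [MISS #6: write from S]

Answer: 6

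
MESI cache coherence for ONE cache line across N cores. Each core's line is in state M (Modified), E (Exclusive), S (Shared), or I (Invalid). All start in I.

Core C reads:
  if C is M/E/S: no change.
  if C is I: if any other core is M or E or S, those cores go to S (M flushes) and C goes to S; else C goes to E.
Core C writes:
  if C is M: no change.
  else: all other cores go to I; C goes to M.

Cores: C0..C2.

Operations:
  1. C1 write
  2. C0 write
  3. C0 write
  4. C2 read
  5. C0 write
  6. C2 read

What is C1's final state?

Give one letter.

Op 1: C1 write [C1 write: invalidate none -> C1=M] -> [I,M,I]
Op 2: C0 write [C0 write: invalidate ['C1=M'] -> C0=M] -> [M,I,I]
Op 3: C0 write [C0 write: already M (modified), no change] -> [M,I,I]
Op 4: C2 read [C2 read from I: others=['C0=M'] -> C2=S, others downsized to S] -> [S,I,S]
Op 5: C0 write [C0 write: invalidate ['C2=S'] -> C0=M] -> [M,I,I]
Op 6: C2 read [C2 read from I: others=['C0=M'] -> C2=S, others downsized to S] -> [S,I,S]

Answer: I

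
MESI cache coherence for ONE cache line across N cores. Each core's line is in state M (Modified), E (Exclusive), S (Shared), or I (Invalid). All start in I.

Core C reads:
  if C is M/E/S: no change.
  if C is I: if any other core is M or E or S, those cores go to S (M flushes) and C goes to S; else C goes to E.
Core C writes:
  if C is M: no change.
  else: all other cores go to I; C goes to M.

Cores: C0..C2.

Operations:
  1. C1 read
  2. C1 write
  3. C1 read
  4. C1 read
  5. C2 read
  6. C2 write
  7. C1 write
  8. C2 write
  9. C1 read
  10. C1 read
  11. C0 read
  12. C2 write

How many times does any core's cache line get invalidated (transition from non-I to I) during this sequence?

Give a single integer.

Answer: 5

Derivation:
Op 1: C1 read [C1 read from I: no other sharers -> C1=E (exclusive)] -> [I,E,I] (invalidations this op: 0; running total: 0)
Op 2: C1 write [C1 write: invalidate none -> C1=M] -> [I,M,I] (invalidations this op: 0; running total: 0)
Op 3: C1 read [C1 read: already in M, no change] -> [I,M,I] (invalidations this op: 0; running total: 0)
Op 4: C1 read [C1 read: already in M, no change] -> [I,M,I] (invalidations this op: 0; running total: 0)
Op 5: C2 read [C2 read from I: others=['C1=M'] -> C2=S, others downsized to S] -> [I,S,S] (invalidations this op: 0; running total: 0)
Op 6: C2 write [C2 write: invalidate ['C1=S'] -> C2=M] -> [I,I,M] (invalidations this op: 1; running total: 1)
Op 7: C1 write [C1 write: invalidate ['C2=M'] -> C1=M] -> [I,M,I] (invalidations this op: 1; running total: 2)
Op 8: C2 write [C2 write: invalidate ['C1=M'] -> C2=M] -> [I,I,M] (invalidations this op: 1; running total: 3)
Op 9: C1 read [C1 read from I: others=['C2=M'] -> C1=S, others downsized to S] -> [I,S,S] (invalidations this op: 0; running total: 3)
Op 10: C1 read [C1 read: already in S, no change] -> [I,S,S] (invalidations this op: 0; running total: 3)
Op 11: C0 read [C0 read from I: others=['C1=S', 'C2=S'] -> C0=S, others downsized to S] -> [S,S,S] (invalidations this op: 0; running total: 3)
Op 12: C2 write [C2 write: invalidate ['C0=S', 'C1=S'] -> C2=M] -> [I,I,M] (invalidations this op: 2; running total: 5)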